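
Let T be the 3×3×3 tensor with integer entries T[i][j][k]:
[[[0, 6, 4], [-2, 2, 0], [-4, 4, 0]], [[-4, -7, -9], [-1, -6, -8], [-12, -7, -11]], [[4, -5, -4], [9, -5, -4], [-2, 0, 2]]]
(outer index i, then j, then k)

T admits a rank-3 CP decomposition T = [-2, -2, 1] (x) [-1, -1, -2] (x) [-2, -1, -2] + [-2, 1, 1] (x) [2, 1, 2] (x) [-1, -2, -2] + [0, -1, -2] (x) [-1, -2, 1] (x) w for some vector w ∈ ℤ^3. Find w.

w = [2, -1, -1]

Subtract the known terms from T to get the rank-1 residual R = [0, -1, -2] (x) [-1, -2, 1] (x) w, so R[i,j,k] = a[i]·b[j]·w[k]. Pick indices with nonzero a[1]·b[0] = (-1)·(-1) = 1. Only the fibre through (1,0,·) is needed: R[1,0,:] = T[1,0,:] − Σₗ aₗ[1]bₗ[0]cₗ = [-4, -7, -9] − (-2)·(-1)·[-2, -1, -2] − (1)·(2)·[-1, -2, -2] = [2, -1, -1]. Then w[k] = R[1,0,k] / 1 for each k, giving w = [2, -1, -1] / 1 = [2, -1, -1].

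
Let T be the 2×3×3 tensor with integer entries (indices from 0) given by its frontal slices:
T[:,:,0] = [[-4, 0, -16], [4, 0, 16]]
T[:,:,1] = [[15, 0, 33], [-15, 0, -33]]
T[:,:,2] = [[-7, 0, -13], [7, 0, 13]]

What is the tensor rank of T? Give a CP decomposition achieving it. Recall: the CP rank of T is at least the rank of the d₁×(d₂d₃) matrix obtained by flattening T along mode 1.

Lower bound: in the mode-2 unfolding of T (rows indexed by j, columns by (i,k)) the 2×2 minor on rows j ∈ {0, 2}, columns (i,k) ∈ {(0,0), (0,1)} is det [[-4, 15], [-16, 33]] = 108 ≠ 0, so that unfolding has rank ≥ 2 and hence rank(T) ≥ 2 (CP rank is at least every unfolding rank, though it can be larger).
Upper bound: T[i,:,:] = a[i]·M for every slice, with a = (1, -1) and M = [[-4, 15, -7], [0, 0, 0], [-16, 33, -13]] (rows j, columns k).
Row 1 of M is zero, so splitting by the other two rows, M = (1, 0, 0)(-4, 15, -7)ᵀ + (0, 0, 1)(-16, 33, -13)ᵀ.
Hence T = (1, -1) ⊗ (1, 0, 0) ⊗ (-4, 15, -7) + (1, -1) ⊗ (0, 0, 1) ⊗ (-16, 33, -13), so rank(T) ≤ 2.
These bounds meet, so rank(T) = 2.

rank(T) = 2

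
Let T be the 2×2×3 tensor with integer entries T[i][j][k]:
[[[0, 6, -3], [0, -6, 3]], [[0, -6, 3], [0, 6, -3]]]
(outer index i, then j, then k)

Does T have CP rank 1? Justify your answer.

Yes

If T = a (x) b (x) c then every fibre of T is a multiple of the corresponding factor, so read the factors off the fibres through the nonzero entry T[0,0,1] = 6.
The mode-1 fibre T[:,0,1] = [6, -6] gives a = [1, -1] (primitive direction); the mode-2 fibre T[0,:,1] = [6, -6] gives b = [1, -1]; then c[k] = T[0,0,k] / (a[0]·b[0]) = [0, 6, -3] / 1 = [0, 6, -3].
Expanding [1, -1] (x) [1, -1] (x) [0, 6, -3] reproduces all 12 entries of T, so T = [1, -1] (x) [1, -1] (x) [0, 6, -3] and rank(T) ≤ 1.
Equivalently every frontal slice T[:,:,k] is c[k] times the rank-1 matrix [1, -1] (x) [1, -1]. So T has rank 1 (it is nonzero).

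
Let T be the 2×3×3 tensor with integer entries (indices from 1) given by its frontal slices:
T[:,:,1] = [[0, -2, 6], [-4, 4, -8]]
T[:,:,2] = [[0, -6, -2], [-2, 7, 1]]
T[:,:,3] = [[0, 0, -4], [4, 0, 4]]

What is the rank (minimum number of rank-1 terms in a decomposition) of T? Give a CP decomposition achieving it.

rank(T) = 3

Lower bound: in the mode-3 unfolding of T (rows indexed by k, columns by (i,j)) the 3×3 minor on rows k ∈ {1, 2, 3}, columns (i,j) ∈ {(1,2), (1,3), (2,1)} is det [[-2, 6, -4], [-6, -2, -2], [0, -4, 4]] = 80 ≠ 0, so that unfolding has rank ≥ 3 and hence rank(T) ≥ 3 (CP rank is at least every unfolding rank, though it can be larger).
Upper bound: T is a sum of 3 rank-1 terms, T = [0, 1] ⊗ [2, 1, -1] ⊗ [-2, -1, 2] + [1, -2] ⊗ [0, 1, -1] ⊗ [-4, -2, 2] + [1, -1] ⊗ [0, 1, 1] ⊗ [2, -4, -2] (written with every a and b primitive with positive leading entry and the scale carried by c; CP decompositions are not unique, and this one is verified by expanding entrywise), so rank(T) ≤ 3.
These bounds meet, so rank(T) = 3.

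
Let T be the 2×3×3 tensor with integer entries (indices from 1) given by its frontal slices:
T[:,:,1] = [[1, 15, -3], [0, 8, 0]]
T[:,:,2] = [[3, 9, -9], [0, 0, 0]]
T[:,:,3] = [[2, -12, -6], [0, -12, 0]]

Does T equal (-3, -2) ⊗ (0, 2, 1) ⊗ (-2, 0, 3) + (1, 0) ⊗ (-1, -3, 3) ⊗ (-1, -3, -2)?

No

Reconstruct entry (1,3,1) from the claimed factors: Σₗ aₗ[1]bₗ[3]cₗ[1] = (-3)·(1)·(-2) + (1)·(3)·(-1) = 3, but T[1,3,1] = -3. The claim is false.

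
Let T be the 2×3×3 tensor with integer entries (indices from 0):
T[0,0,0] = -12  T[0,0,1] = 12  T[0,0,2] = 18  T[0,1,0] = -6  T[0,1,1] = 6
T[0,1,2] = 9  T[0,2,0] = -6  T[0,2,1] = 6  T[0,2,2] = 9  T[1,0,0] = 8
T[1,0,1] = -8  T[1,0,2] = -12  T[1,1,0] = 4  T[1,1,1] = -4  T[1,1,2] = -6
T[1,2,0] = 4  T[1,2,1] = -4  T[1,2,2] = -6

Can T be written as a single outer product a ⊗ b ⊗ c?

If T = a ⊗ b ⊗ c then every fibre of T is a multiple of the corresponding factor, so read the factors off the fibres through the nonzero entry T[0,0,0] = -12.
The mode-1 fibre T[:,0,0] = [-12, 8] gives a = [3, -2] (primitive direction); the mode-2 fibre T[0,:,0] = [-12, -6, -6] gives b = [2, 1, 1]; then c[k] = T[0,0,k] / (a[0]·b[0]) = [-12, 12, 18] / 6 = [-2, 2, 3].
Expanding [3, -2] ⊗ [2, 1, 1] ⊗ [-2, 2, 3] reproduces all 18 entries of T, so T = [3, -2] ⊗ [2, 1, 1] ⊗ [-2, 2, 3] and rank(T) ≤ 1.
Equivalently every frontal slice T[:,:,k] is c[k] times the rank-1 matrix [3, -2] ⊗ [2, 1, 1]. So T has rank 1 (it is nonzero).

Yes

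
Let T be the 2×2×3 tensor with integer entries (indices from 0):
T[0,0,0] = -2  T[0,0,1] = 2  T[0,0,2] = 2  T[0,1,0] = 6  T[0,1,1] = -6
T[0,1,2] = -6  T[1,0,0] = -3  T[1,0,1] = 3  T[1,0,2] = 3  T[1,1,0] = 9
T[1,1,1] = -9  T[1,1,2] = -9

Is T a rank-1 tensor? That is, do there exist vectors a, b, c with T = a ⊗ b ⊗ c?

If T = a ⊗ b ⊗ c then every fibre of T is a multiple of the corresponding factor, so read the factors off the fibres through the nonzero entry T[0,0,0] = -2.
The mode-1 fibre T[:,0,0] = [-2, -3] gives a = [2, 3] (primitive direction); the mode-2 fibre T[0,:,0] = [-2, 6] gives b = [1, -3]; then c[k] = T[0,0,k] / (a[0]·b[0]) = [-2, 2, 2] / 2 = [-1, 1, 1].
Expanding [2, 3] ⊗ [1, -3] ⊗ [-1, 1, 1] reproduces all 12 entries of T, so T = [2, 3] ⊗ [1, -3] ⊗ [-1, 1, 1] and rank(T) ≤ 1.
Equivalently every frontal slice T[:,:,k] is c[k] times the rank-1 matrix [2, 3] ⊗ [1, -3]. So T has rank 1 (it is nonzero).

Yes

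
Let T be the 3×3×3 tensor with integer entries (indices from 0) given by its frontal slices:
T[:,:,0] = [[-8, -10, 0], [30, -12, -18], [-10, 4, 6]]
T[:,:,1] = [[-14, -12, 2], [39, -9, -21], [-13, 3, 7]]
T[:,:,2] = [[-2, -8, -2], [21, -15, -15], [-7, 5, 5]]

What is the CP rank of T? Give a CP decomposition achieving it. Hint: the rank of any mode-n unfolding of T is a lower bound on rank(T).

Lower bound: in the mode-2 unfolding of T (rows indexed by j, columns by (i,k)) the 2×2 minor on rows j ∈ {0, 1}, columns (i,k) ∈ {(0,0), (0,1)} is det [[-8, -14], [-10, -12]] = -44 ≠ 0, so that unfolding has rank ≥ 2 and hence rank(T) ≥ 2 (CP rank is at least every unfolding rank, though it can be larger).
Upper bound: with S_k = T[:,:,k], the two rank-1 terms a₁b₁ᵀ, a₂b₂ᵀ are the rank-1 members of the pencil x·S₀ + y·S₁.
The 2×2 minor of x·S₀ + y·S₁ on rows {0,1}, columns {0,1} is 396·x² + 990·xy + 594·y² = 198·(2·x + 3·y)(x + y), vanishing at (x:y) = (3:-2) and (1:-1).
M₁ = 3·S₀ − 2·S₁ = [[4, -6, -4], [12, -18, -12], [-4, 6, 4]] = 2·(1, 3, -1)(2, -3, -2)ᵀ and M₂ = S₀ − S₁ = [[6, 2, -2], [-9, -3, 3], [3, 1, -1]] = (2, -3, 1)(3, 1, -1)ᵀ, so take a₁ = (1, 3, -1), b₁ = (2, -3, -2), a₂ = (2, -3, 1), b₂ = (3, 1, -1).
Each slice is an integer combination of E₁ = a₁b₁ᵀ and E₂ = a₂b₂ᵀ: S₀ = 2·E₁ − 2·E₂, S₁ = 2·E₁ − 3·E₂, S₂ = 2·E₁ − E₂; reading off coefficients, c₁ = (2, 2, 2) and c₂ = (-2, -3, -1).
Hence T = (1, 3, -1) ⊗ (2, -3, -2) ⊗ (2, 2, 2) + (2, -3, 1) ⊗ (3, 1, -1) ⊗ (-2, -3, -1), so rank(T) ≤ 2.
These bounds meet, so rank(T) = 2.

rank(T) = 2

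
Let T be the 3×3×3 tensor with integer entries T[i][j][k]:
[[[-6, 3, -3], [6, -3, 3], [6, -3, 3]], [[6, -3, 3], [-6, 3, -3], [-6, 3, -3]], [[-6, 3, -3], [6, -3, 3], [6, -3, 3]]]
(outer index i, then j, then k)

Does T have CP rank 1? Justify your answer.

If T = a ⊗ b ⊗ c then every fibre of T is a multiple of the corresponding factor, so read the factors off the fibres through the nonzero entry T[0,0,0] = -6.
The mode-1 fibre T[:,0,0] = [-6, 6, -6] gives a = (1, -1, 1) (primitive direction); the mode-2 fibre T[0,:,0] = [-6, 6, 6] gives b = (1, -1, -1); then c[k] = T[0,0,k] / (a[0]·b[0]) = [-6, 3, -3] / 1 = (-6, 3, -3).
Expanding (1, -1, 1) ⊗ (1, -1, -1) ⊗ (-6, 3, -3) reproduces all 27 entries of T, so T = (1, -1, 1) ⊗ (1, -1, -1) ⊗ (-6, 3, -3) and rank(T) ≤ 1.
Equivalently every frontal slice T[:,:,k] is c[k] times the rank-1 matrix (1, -1, 1) ⊗ (1, -1, -1). So T has rank 1 (it is nonzero).

Yes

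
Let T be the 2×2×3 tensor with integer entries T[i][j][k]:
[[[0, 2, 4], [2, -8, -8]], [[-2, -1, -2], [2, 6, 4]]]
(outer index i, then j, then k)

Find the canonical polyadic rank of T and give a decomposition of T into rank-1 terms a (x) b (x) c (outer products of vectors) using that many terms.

Lower bound: the mode-3 unfolding of T (rows indexed by k, columns by (i,j) = (0,0), (0,1), (1,0), (1,1)) is [[0, 2, -2, 2], [2, -8, -1, 6], [4, -8, -2, 4]].
There the 3×3 minor on rows k ∈ {0, 1, 2}, columns (i,j) ∈ {(0,0), (0,1), (1,0)} is det [[0, 2, -2], [2, -8, -1], [4, -8, -2]] = -32 ≠ 0, so this unfolding has rank ≥ 3; CP rank is at least every unfolding rank, so rank(T) ≥ 3. (This is only a lower bound: in general the CP rank may exceed every unfolding rank, so we still need to exhibit 3 rank-1 terms summing to T.)
Upper bound: T is a sum of 3 rank-1 terms, T = [1, -1] (x) [1, -2] (x) [2, 4, 0] + [1, -1] (x) [1, -1] (x) [2, -4, 0] + [2, -1] (x) [1, -2] (x) [-2, 1, 2] (written with every a and b primitive with positive leading entry and the scale carried by c; CP decompositions are not unique, and this one is verified by expanding entrywise), so rank(T) ≤ 3.
These bounds meet, so rank(T) = 3.
Check entry T[0,1,2] = -8: (1)·(-2)·(0) + (1)·(-1)·(0) + (2)·(-2)·(2) = -8.

rank(T) = 3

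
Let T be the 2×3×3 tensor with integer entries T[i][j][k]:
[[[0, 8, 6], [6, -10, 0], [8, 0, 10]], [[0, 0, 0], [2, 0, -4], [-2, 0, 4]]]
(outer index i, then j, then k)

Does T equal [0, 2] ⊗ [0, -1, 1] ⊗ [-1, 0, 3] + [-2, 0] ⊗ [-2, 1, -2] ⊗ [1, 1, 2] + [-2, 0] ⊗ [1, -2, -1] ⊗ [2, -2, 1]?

Reconstruct entry (1,1,2) from the claimed factors: Σₗ aₗ[1]bₗ[1]cₗ[2] = (2)·(-1)·(3) + (0)·(1)·(2) + (0)·(-2)·(1) = -6, but T[1,1,2] = -4. The claim is false.

No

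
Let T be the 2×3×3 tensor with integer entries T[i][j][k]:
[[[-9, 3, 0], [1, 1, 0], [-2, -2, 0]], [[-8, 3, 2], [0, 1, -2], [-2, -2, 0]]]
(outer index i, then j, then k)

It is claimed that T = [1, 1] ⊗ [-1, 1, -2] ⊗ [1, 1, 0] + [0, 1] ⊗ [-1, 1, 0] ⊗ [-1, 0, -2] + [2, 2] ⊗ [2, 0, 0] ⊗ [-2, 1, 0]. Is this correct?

Yes

Reconstruct entrywise from the claimed factors. For example, T[0,0,1] = 3 and Σₗ aₗ[0]bₗ[0]cₗ[1] = (1)·(-1)·(1) + (0)·(-1)·(0) + (2)·(2)·(1) = 3; checking all 18 entries, every one matches. The claim holds.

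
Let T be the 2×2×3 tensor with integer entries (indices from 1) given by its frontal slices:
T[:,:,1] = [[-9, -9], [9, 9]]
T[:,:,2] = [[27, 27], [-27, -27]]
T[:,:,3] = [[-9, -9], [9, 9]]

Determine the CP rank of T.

Lower bound: T ≠ 0 (e.g. T[1,1,1] = -9), so rank(T) ≥ 1.
Upper bound: if T = a ⊗ b ⊗ c then every fibre of T is a multiple of the corresponding factor, so read the factors off the fibres through the nonzero entry T[1,1,1] = -9.
The mode-1 fibre T[:,1,1] = [-9, 9] gives a = [1, -1] (primitive direction); the mode-2 fibre T[1,:,1] = [-9, -9] gives b = [1, 1]; then c[k] = T[1,1,k] / (a[1]·b[1]) = [-9, 27, -9] / 1 = [-9, 27, -9].
Expanding [1, -1] ⊗ [1, 1] ⊗ [-9, 27, -9] reproduces all 12 entries of T, so T = [1, -1] ⊗ [1, 1] ⊗ [-9, 27, -9] and rank(T) ≤ 1.
These bounds meet, so rank(T) = 1.
Check entry T[2,2,3] = 9: (-1)·(1)·(-9) = 9.

1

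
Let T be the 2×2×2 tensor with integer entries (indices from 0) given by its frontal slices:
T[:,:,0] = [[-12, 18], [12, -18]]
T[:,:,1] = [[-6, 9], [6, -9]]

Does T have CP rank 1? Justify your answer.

If T = a ∘ b ∘ c then every fibre of T is a multiple of the corresponding factor, so read the factors off the fibres through the nonzero entry T[0,0,0] = -12.
The mode-1 fibre T[:,0,0] = [-12, 12] gives a = (1, -1) (primitive direction); the mode-2 fibre T[0,:,0] = [-12, 18] gives b = (2, -3); then c[k] = T[0,0,k] / (a[0]·b[0]) = [-12, -6] / 2 = (-6, -3).
Expanding (1, -1) ∘ (2, -3) ∘ (-6, -3) reproduces all 8 entries of T, so T = (1, -1) ∘ (2, -3) ∘ (-6, -3) and rank(T) ≤ 1.
Equivalently every frontal slice T[:,:,k] is c[k] times the rank-1 matrix (1, -1) ∘ (2, -3). So T has rank 1 (it is nonzero).

Yes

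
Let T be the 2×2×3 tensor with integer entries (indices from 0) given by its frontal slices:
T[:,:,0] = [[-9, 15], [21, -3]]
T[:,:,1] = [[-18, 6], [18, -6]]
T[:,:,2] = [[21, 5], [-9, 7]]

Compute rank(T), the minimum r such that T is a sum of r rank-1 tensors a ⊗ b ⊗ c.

2

Lower bound: the mode-3 unfolding of T (rows indexed by k, columns by (i,j) = (0,0), (0,1), (1,0), (1,1)) is [[-9, 15, 21, -3], [-18, 6, 18, -6], [21, 5, -9, 7]].
There the 2×2 minor on rows k ∈ {0, 1}, columns (i,j) ∈ {(0,0), (0,1)} is det [[-9, 15], [-18, 6]] = 216 ≠ 0, so this unfolding has rank ≥ 2; CP rank is at least every unfolding rank, so rank(T) ≥ 2. (This is only a lower bound: in general the CP rank may exceed every unfolding rank, so we still need to exhibit 2 rank-1 terms summing to T.)
Upper bound — finding two terms. Write S_k = T[:,:,k] for the frontal slices: S₀ = [[-9, 15], [21, -3]], S₁ = [[-18, 6], [18, -6]], S₂ = [[21, 5], [-9, 7]].
If T = a₁ ⊗ b₁ ⊗ c₁ + a₂ ⊗ b₂ ⊗ c₂ then each S_k = c₁[k]·a₁b₁ᵀ + c₂[k]·a₂b₂ᵀ. S₀ and S₁ are linearly independent, so a₁b₁ᵀ and a₂b₂ᵀ must span the same plane of matrices: they are the rank-1 matrices of the form x·S₀ + y·S₁.
det(x·S₀ + y·S₁) is −288·x² − 288·xy = (-288)·(x + y)(x), vanishing at (x:y) = (1:-1) and (0:1).
M₁ = S₀ − S₁ = [[9, 9], [3, 3]] = 3·[3, 1][1, 1]ᵀ and M₂ = S₁ = [[-18, 6], [18, -6]] = (-6)·[1, -1][3, -1]ᵀ, so take a₁ = [3, 1], b₁ = [1, 1], a₂ = [1, -1], b₂ = [3, -1].
Each slice is an integer combination of E₁ = a₁b₁ᵀ and E₂ = a₂b₂ᵀ: S₀ = 3·E₁ − 6·E₂, S₁ = −6·E₂, S₂ = 3·E₁ + 4·E₂; reading off coefficients, c₁ = [3, 0, 3] and c₂ = [-6, -6, 4].
Hence T = [3, 1] ⊗ [1, 1] ⊗ [3, 0, 3] + [1, -1] ⊗ [3, -1] ⊗ [-6, -6, 4], so rank(T) ≤ 2.
These bounds meet, so rank(T) = 2.
Check entry T[1,1,1] = -6: (1)·(1)·(0) + (-1)·(-1)·(-6) = -6.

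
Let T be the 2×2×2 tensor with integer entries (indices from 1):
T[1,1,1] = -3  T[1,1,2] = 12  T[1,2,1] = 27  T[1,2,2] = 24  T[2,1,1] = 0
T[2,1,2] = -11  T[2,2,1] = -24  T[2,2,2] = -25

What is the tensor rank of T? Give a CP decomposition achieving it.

Lower bound: the mode-1 unfolding of T (rows indexed by i, columns by (j,k) = (1,1), (1,2), (2,1), (2,2)) is [[-3, 12, 27, 24], [0, -11, -24, -25]].
There the 2×2 minor on rows i ∈ {1, 2}, columns (j,k) ∈ {(1,1), (1,2)} is det [[-3, 12], [0, -11]] = 33 ≠ 0, so this unfolding has rank ≥ 2; CP rank is at least every unfolding rank, so rank(T) ≥ 2. (Unfolding ranks only ever bound the CP rank from below — rank(T) can be strictly larger than all of them — so the matching upper bound has to come from an explicit 2-term decomposition.)
Upper bound — finding two terms. Write S_k = T[:,:,k] for the frontal slices: S₁ = [[-3, 27], [0, -24]], S₂ = [[12, 24], [-11, -25]].
If T = a₁ ⊗ b₁ ⊗ c₁ + a₂ ⊗ b₂ ⊗ c₂ then each S_k = c₁[k]·a₁b₁ᵀ + c₂[k]·a₂b₂ᵀ. S₁ and S₂ are linearly independent, so a₁b₁ᵀ and a₂b₂ᵀ must span the same plane of matrices: they are the rank-1 matrices of the form x·S₁ + y·S₂.
det(x·S₁ + y·S₂) is 72·x² + 84·xy − 36·y² = 12·(2·x + 3·y)(3·x − y), vanishing at (x:y) = (3:-2) and (1:3).
M₁ = 3·S₁ − 2·S₂ = [[-33, 33], [22, -22]] = (-11)·[3, -2][1, -1]ᵀ and M₂ = S₁ + 3·S₂ = [[33, 99], [-33, -99]] = 33·[1, -1][1, 3]ᵀ, so take a₁ = [3, -2], b₁ = [1, -1], a₂ = [1, -1], b₂ = [1, 3].
Each slice is an integer combination of E₁ = a₁b₁ᵀ and E₂ = a₂b₂ᵀ: S₁ = −3·E₁ + 6·E₂, S₂ = E₁ + 9·E₂; reading off coefficients, c₁ = [-3, 1] and c₂ = [6, 9].
Hence T = [3, -2] ⊗ [1, -1] ⊗ [-3, 1] + [1, -1] ⊗ [1, 3] ⊗ [6, 9], so rank(T) ≤ 2.
These bounds meet, so rank(T) = 2.

rank(T) = 2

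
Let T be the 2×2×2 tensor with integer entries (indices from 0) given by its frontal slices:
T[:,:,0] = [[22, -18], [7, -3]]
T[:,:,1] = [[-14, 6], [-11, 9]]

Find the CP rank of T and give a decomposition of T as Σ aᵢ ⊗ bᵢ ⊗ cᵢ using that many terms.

rank(T) = 2

Lower bound: the mode-3 unfolding of T (rows indexed by k, columns by (i,j) = (0,0), (0,1), (1,0), (1,1)) is [[22, -18, 7, -3], [-14, 6, -11, 9]].
There the 2×2 minor on rows k ∈ {0, 1}, columns (i,j) ∈ {(0,0), (0,1)} is det [[22, -18], [-14, 6]] = -120 ≠ 0, so this unfolding has rank ≥ 2; CP rank is at least every unfolding rank, so rank(T) ≥ 2. (This is only a lower bound: in general the CP rank may exceed every unfolding rank, so we still need to exhibit 2 rank-1 terms summing to T.)
Upper bound — finding two terms. Write S_k = T[:,:,k] for the frontal slices: S₀ = [[22, -18], [7, -3]], S₁ = [[-14, 6], [-11, 9]].
If T = a₁ ⊗ b₁ ⊗ c₁ + a₂ ⊗ b₂ ⊗ c₂ then each S_k = c₁[k]·a₁b₁ᵀ + c₂[k]·a₂b₂ᵀ. S₀ and S₁ are linearly independent, so a₁b₁ᵀ and a₂b₂ᵀ must span the same plane of matrices: they are the rank-1 matrices of the form x·S₀ + y·S₁.
det(x·S₀ + y·S₁) is 60·x² − 60·y² = 60·(x − y)(x + y), vanishing at (x:y) = (1:1) and (1:-1).
M₁ = S₀ + S₁ = [[8, -12], [-4, 6]] = 2·(2, -1)(2, -3)ᵀ and M₂ = S₀ − S₁ = [[36, -24], [18, -12]] = 6·(2, 1)(3, -2)ᵀ, so take a₁ = (2, -1), b₁ = (2, -3), a₂ = (2, 1), b₂ = (3, -2).
Each slice is an integer combination of E₁ = a₁b₁ᵀ and E₂ = a₂b₂ᵀ: S₀ = E₁ + 3·E₂, S₁ = E₁ − 3·E₂; reading off coefficients, c₁ = (1, 1) and c₂ = (3, -3).
Hence T = (2, -1) ⊗ (2, -3) ⊗ (1, 1) + (2, 1) ⊗ (3, -2) ⊗ (3, -3), so rank(T) ≤ 2.
These bounds meet, so rank(T) = 2.
Check entry T[0,0,0] = 22: (2)·(2)·(1) + (2)·(3)·(3) = 22.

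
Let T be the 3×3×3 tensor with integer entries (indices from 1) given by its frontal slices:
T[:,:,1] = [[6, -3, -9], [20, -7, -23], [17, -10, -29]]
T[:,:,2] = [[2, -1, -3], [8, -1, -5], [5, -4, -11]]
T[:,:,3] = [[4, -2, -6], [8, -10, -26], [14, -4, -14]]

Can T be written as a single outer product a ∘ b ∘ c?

The mode-3 unfolding of T (rows indexed by k, columns by (i,j) = (1,1), (1,2), (1,3), (2,1), (2,2), (2,3), (3,1), (3,2), (3,3)) is [[6, -3, -9, 20, -7, -23, 17, -10, -29], [2, -1, -3, 8, -1, -5, 5, -4, -11], [4, -2, -6, 8, -10, -26, 14, -4, -14]].
There the 2×2 minor on rows k ∈ {1, 2}, columns (i,j) ∈ {(1,1), (2,1)} is det [[6, 20], [2, 8]] = 8 ≠ 0, so this unfolding has rank ≥ 2; CP rank is at least every unfolding rank, so rank(T) ≥ 2.
In particular rank(T) ≥ 2 > 1, so T is not rank-1.

No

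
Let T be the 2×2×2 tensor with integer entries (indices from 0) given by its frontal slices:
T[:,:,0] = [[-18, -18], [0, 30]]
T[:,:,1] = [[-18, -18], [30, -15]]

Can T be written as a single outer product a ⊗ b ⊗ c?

The mode-2 unfolding of T (rows indexed by j, columns by (i,k) = (0,0), (0,1), (1,0), (1,1)) is [[-18, -18, 0, 30], [-18, -18, 30, -15]].
There the 2×2 minor on rows j ∈ {0, 1}, columns (i,k) ∈ {(0,0), (1,0)} is det [[-18, 0], [-18, 30]] = -540 ≠ 0, so this unfolding has rank ≥ 2; CP rank is at least every unfolding rank, so rank(T) ≥ 2.
In particular rank(T) ≥ 2 > 1, so T is not rank-1.

No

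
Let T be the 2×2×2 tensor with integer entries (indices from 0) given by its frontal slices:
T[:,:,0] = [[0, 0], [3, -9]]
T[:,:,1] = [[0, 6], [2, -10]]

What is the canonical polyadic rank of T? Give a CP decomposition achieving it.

Lower bound: in the mode-1 unfolding of T (rows indexed by i, columns by (j,k)) the 2×2 minor on rows i ∈ {0, 1}, columns (j,k) ∈ {(0,0), (1,1)} is det [[0, 6], [3, -10]] = -18 ≠ 0, so that unfolding has rank ≥ 2 and hence rank(T) ≥ 2 (CP rank is at least every unfolding rank, though it can be larger).
Upper bound: with S_k = T[:,:,k], the two rank-1 terms a₁b₁ᵀ, a₂b₂ᵀ are the rank-1 members of the pencil x·S₀ + y·S₁.
det(x·S₀ + y·S₁) is −18·xy − 12·y² = (-6)·(3·x + 2·y)(y), vanishing at (x:y) = (2:-3) and (1:0).
M₁ = 2·S₀ − 3·S₁ = [[0, -18], [0, 12]] = (-6)·[3, -2][0, 1]ᵀ and M₂ = S₀ = [[0, 0], [3, -9]] = 3·[0, 1][1, -3]ᵀ, so take a₁ = [3, -2], b₁ = [0, 1], a₂ = [0, 1], b₂ = [1, -3].
Each slice is an integer combination of E₁ = a₁b₁ᵀ and E₂ = a₂b₂ᵀ: S₀ = 3·E₂, S₁ = 2·E₁ + 2·E₂; reading off coefficients, c₁ = [0, 2] and c₂ = [3, 2].
Hence T = [3, -2] ∘ [0, 1] ∘ [0, 2] + [0, 1] ∘ [1, -3] ∘ [3, 2], so rank(T) ≤ 2.
These bounds meet, so rank(T) = 2.

rank(T) = 2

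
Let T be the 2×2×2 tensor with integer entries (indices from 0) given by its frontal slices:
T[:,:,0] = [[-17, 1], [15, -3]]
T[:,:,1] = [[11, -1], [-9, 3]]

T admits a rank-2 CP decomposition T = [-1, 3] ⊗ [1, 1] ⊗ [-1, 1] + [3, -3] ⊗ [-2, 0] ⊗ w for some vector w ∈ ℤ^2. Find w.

w = [3, -2]

Subtract the known terms from T to get the rank-1 residual R = [3, -3] ⊗ [-2, 0] ⊗ w, so R[i,j,k] = a[i]·b[j]·w[k]. Pick indices with nonzero a[0]·b[0] = (3)·(-2) = -6. Only the fibre through (0,0,·) is needed: R[0,0,:] = T[0,0,:] − Σₗ aₗ[0]bₗ[0]cₗ = [-17, 11] − (-1)·(1)·[-1, 1] = [-18, 12]. Then w[k] = R[0,0,k] / -6 for each k, giving w = [-18, 12] / -6 = [3, -2].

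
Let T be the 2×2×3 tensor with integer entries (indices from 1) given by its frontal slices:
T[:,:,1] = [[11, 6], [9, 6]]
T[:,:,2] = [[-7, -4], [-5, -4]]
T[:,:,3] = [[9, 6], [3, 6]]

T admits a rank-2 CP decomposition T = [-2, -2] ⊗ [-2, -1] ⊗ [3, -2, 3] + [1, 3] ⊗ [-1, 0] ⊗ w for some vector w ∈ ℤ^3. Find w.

w = [1, -1, 3]

Subtract the known terms from T to get the rank-1 residual R = [1, 3] ⊗ [-1, 0] ⊗ w, so R[i,j,k] = a[i]·b[j]·w[k]. Pick indices with nonzero a[1]·b[1] = (1)·(-1) = -1. Only the fibre through (1,1,·) is needed: R[1,1,:] = T[1,1,:] − Σₗ aₗ[1]bₗ[1]cₗ = [11, -7, 9] − (-2)·(-2)·[3, -2, 3] = [-1, 1, -3]. Then w[k] = R[1,1,k] / -1 for each k, giving w = [-1, 1, -3] / -1 = [1, -1, 3].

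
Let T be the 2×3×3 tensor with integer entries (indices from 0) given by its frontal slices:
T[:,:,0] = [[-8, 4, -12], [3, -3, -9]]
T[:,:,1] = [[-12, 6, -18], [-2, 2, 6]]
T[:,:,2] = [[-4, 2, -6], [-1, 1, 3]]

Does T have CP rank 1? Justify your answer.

No

The mode-2 unfolding of T (rows indexed by j, columns by (i,k) = (0,0), (0,1), (0,2), (1,0), (1,1), (1,2)) is [[-8, -12, -4, 3, -2, -1], [4, 6, 2, -3, 2, 1], [-12, -18, -6, -9, 6, 3]].
There the 2×2 minor on rows j ∈ {0, 1}, columns (i,k) ∈ {(0,0), (1,0)} is det [[-8, 3], [4, -3]] = 12 ≠ 0, so this unfolding has rank ≥ 2; CP rank is at least every unfolding rank, so rank(T) ≥ 2.
In particular rank(T) ≥ 2 > 1, so T is not rank-1.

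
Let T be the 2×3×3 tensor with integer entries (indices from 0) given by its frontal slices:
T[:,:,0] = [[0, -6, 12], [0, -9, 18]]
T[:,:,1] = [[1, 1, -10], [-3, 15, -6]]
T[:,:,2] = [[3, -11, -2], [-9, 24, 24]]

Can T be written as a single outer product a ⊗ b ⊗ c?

No

The mode-2 unfolding of T (rows indexed by j, columns by (i,k) = (0,0), (0,1), (0,2), (1,0), (1,1), (1,2)) is [[0, 1, 3, 0, -3, -9], [-6, 1, -11, -9, 15, 24], [12, -10, -2, 18, -6, 24]].
There the 2×2 minor on rows j ∈ {0, 1}, columns (i,k) ∈ {(0,0), (0,1)} is det [[0, 1], [-6, 1]] = 6 ≠ 0, so this unfolding has rank ≥ 2; CP rank is at least every unfolding rank, so rank(T) ≥ 2.
In particular rank(T) ≥ 2 > 1, so T is not rank-1.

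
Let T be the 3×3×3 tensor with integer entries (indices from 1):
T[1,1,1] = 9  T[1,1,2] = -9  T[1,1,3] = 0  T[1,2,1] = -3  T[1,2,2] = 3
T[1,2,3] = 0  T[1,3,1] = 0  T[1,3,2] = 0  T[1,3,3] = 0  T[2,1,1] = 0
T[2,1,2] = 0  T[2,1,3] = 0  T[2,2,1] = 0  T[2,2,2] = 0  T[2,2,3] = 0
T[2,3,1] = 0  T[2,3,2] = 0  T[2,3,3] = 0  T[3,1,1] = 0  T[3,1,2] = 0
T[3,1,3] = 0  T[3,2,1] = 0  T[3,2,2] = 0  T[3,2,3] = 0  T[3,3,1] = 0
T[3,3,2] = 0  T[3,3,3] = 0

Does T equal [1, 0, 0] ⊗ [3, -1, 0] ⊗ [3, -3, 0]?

Yes

Reconstruct entrywise from the claimed factors. For example, T[3,2,1] = 0 and Σₗ aₗ[3]bₗ[2]cₗ[1] = (0)·(-1)·(3) = 0; checking all 27 entries, every one matches. The claim holds.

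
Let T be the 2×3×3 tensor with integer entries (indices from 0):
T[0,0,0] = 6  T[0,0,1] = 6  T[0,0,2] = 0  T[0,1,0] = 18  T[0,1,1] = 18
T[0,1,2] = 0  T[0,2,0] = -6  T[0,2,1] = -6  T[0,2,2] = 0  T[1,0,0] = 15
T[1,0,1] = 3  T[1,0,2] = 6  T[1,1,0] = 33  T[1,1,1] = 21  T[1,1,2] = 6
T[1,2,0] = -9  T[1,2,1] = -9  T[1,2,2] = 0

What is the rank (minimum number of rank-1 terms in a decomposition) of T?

Lower bound: in the mode-2 unfolding of T (rows indexed by j, columns by (i,k)) the 2×2 minor on rows j ∈ {0, 1}, columns (i,k) ∈ {(0,0), (1,0)} is det [[6, 15], [18, 33]] = -72 ≠ 0, so that unfolding has rank ≥ 2 and hence rank(T) ≥ 2 (CP rank is at least every unfolding rank, though it can be larger).
Upper bound: with S_k = T[:,:,k], the two rank-1 terms a₁b₁ᵀ, a₂b₂ᵀ are the rank-1 members of the pencil x·S₀ + y·S₁.
The 2×2 minor of x·S₀ + y·S₁ on rows {0,1}, columns {0,1} is −72·x² + 72·y² = (-72)·(x − y)(x + y), vanishing at (x:y) = (1:1) and (1:-1).
M₁ = S₀ + S₁ = [[12, 36, -12], [18, 54, -18]] = 6·[2, 3][1, 3, -1]ᵀ and M₂ = S₀ − S₁ = [[0, 0, 0], [12, 12, 0]] = 12·[0, 1][1, 1, 0]ᵀ, so take a₁ = [2, 3], b₁ = [1, 3, -1], a₂ = [0, 1], b₂ = [1, 1, 0].
Each slice is an integer combination of E₁ = a₁b₁ᵀ and E₂ = a₂b₂ᵀ: S₀ = 3·E₁ + 6·E₂, S₁ = 3·E₁ − 6·E₂, S₂ = 6·E₂; reading off coefficients, c₁ = [3, 3, 0] and c₂ = [6, -6, 6].
Hence T = [2, 3] (x) [1, 3, -1] (x) [3, 3, 0] + [0, 1] (x) [1, 1, 0] (x) [6, -6, 6], so rank(T) ≤ 2.
These bounds meet, so rank(T) = 2.

2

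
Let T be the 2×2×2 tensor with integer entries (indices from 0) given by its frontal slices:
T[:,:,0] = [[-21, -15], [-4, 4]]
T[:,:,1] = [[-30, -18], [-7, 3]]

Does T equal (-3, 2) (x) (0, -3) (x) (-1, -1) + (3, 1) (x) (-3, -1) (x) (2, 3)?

Reconstruct entry (0,0,0) from the claimed factors: Σₗ aₗ[0]bₗ[0]cₗ[0] = (-3)·(0)·(-1) + (3)·(-3)·(2) = -18, but T[0,0,0] = -21. The claim is false.

No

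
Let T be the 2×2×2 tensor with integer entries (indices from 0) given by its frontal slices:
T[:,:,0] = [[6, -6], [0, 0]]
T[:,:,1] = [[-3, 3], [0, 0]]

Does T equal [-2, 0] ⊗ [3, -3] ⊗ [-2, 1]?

Reconstruct entry (0,0,0) from the claimed factors: Σₗ aₗ[0]bₗ[0]cₗ[0] = (-2)·(3)·(-2) = 12, but T[0,0,0] = 6. The claim is false.

No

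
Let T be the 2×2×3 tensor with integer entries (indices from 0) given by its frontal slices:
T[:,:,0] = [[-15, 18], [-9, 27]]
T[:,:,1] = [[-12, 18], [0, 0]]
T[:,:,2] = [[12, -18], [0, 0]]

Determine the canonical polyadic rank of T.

Lower bound: the mode-2 unfolding of T (rows indexed by j, columns by (i,k) = (0,0), (0,1), (0,2), (1,0), (1,1), (1,2)) is [[-15, -12, 12, -9, 0, 0], [18, 18, -18, 27, 0, 0]].
There the 2×2 minor on rows j ∈ {0, 1}, columns (i,k) ∈ {(0,0), (0,1)} is det [[-15, -12], [18, 18]] = -54 ≠ 0, so this unfolding has rank ≥ 2; CP rank is at least every unfolding rank, so rank(T) ≥ 2. (Flattening ranks never certify an upper bound on CP rank; for that we must actually write T with 2 rank-1 terms.)
Upper bound — finding two terms. Write S_k = T[:,:,k] for the frontal slices: S₀ = [[-15, 18], [-9, 27]], S₁ = [[-12, 18], [0, 0]], S₂ = [[12, -18], [0, 0]].
If T = a₁ ⊗ b₁ ⊗ c₁ + a₂ ⊗ b₂ ⊗ c₂ then each S_k = c₁[k]·a₁b₁ᵀ + c₂[k]·a₂b₂ᵀ. S₀ and S₁ are linearly independent, so a₁b₁ᵀ and a₂b₂ᵀ must span the same plane of matrices: they are the rank-1 matrices of the form x·S₀ + y·S₁.
det(x·S₀ + y·S₁) is −243·x² − 162·xy = (-81)·(3·x + 2·y)(x), vanishing at (x:y) = (2:-3) and (0:1).
M₁ = 2·S₀ − 3·S₁ = [[6, -18], [-18, 54]] = 6·[1, -3][1, -3]ᵀ and M₂ = S₁ = [[-12, 18], [0, 0]] = (-6)·[1, 0][2, -3]ᵀ, so take a₁ = [1, -3], b₁ = [1, -3], a₂ = [1, 0], b₂ = [2, -3].
Each slice is an integer combination of E₁ = a₁b₁ᵀ and E₂ = a₂b₂ᵀ: S₀ = 3·E₁ − 9·E₂, S₁ = −6·E₂, S₂ = 6·E₂; reading off coefficients, c₁ = [3, 0, 0] and c₂ = [-9, -6, 6].
Hence T = [1, -3] ⊗ [1, -3] ⊗ [3, 0, 0] + [1, 0] ⊗ [2, -3] ⊗ [-9, -6, 6], so rank(T) ≤ 2.
These bounds meet, so rank(T) = 2.
Check entry T[0,0,1] = -12: (1)·(1)·(0) + (1)·(2)·(-6) = -12.

2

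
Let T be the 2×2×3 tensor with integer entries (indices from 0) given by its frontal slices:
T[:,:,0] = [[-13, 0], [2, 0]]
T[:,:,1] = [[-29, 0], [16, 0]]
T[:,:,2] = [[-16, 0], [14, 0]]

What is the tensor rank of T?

2

Lower bound: the mode-3 unfolding of T (rows indexed by k, columns by (i,j) = (0,0), (0,1), (1,0), (1,1)) is [[-13, 0, 2, 0], [-29, 0, 16, 0], [-16, 0, 14, 0]].
There the 2×2 minor on rows k ∈ {0, 1}, columns (i,j) ∈ {(0,0), (1,0)} is det [[-13, 2], [-29, 16]] = -150 ≠ 0, so this unfolding has rank ≥ 2; CP rank is at least every unfolding rank, so rank(T) ≥ 2. (Unfolding ranks only ever bound the CP rank from below — rank(T) can be strictly larger than all of them — so the matching upper bound has to come from an explicit 2-term decomposition.)
Upper bound — finding two terms. Every mode-2 slice of T is a multiple of one matrix: T[:,j,:] = b[j]·M with b = [1, 0] and M = [[-13, -29, -16], [2, 16, 14]] (rows indexed by i, columns by k). So it suffices to write M as a sum of two rank-1 matrices.
Splitting M by its rows (i = 0, 1), M = [1, 0][-13, -29, -16]ᵀ + [0, 1][2, 16, 14]ᵀ.
Hence T = [1, 0] ∘ [1, 0] ∘ [-13, -29, -16] + [0, 1] ∘ [1, 0] ∘ [2, 16, 14], so rank(T) ≤ 2.
These bounds meet, so rank(T) = 2.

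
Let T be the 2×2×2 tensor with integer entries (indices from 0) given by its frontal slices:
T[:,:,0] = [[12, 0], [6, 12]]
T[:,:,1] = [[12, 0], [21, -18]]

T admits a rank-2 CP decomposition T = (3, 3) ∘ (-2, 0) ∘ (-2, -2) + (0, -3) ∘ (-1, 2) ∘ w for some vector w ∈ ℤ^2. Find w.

w = (-2, 3)

Subtract the known terms from T to get the rank-1 residual R = (0, -3) ∘ (-1, 2) ∘ w, so R[i,j,k] = a[i]·b[j]·w[k]. Pick indices with nonzero a[1]·b[0] = (-3)·(-1) = 3. Only the fibre through (1,0,·) is needed: R[1,0,:] = T[1,0,:] − Σₗ aₗ[1]bₗ[0]cₗ = [6, 21] − (3)·(-2)·(-2, -2) = [-6, 9]. Then w[k] = R[1,0,k] / 3 for each k, giving w = [-6, 9] / 3 = (-2, 3).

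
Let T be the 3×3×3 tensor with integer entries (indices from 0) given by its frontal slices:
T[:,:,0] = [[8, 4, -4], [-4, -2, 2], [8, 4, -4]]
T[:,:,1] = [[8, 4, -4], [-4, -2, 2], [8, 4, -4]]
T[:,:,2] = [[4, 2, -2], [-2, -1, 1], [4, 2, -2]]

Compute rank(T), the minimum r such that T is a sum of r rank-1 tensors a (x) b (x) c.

1

Lower bound: T ≠ 0 (e.g. T[0,0,0] = 8), so rank(T) ≥ 1.
Upper bound: if T = a (x) b (x) c then every fibre of T is a multiple of the corresponding factor, so read the factors off the fibres through the nonzero entry T[0,0,0] = 8.
The mode-1 fibre T[:,0,0] = [8, -4, 8] gives a = [2, -1, 2] (primitive direction); the mode-2 fibre T[0,:,0] = [8, 4, -4] gives b = [2, 1, -1]; then c[k] = T[0,0,k] / (a[0]·b[0]) = [8, 8, 4] / 4 = [2, 2, 1].
Expanding [2, -1, 2] (x) [2, 1, -1] (x) [2, 2, 1] reproduces all 27 entries of T, so T = [2, -1, 2] (x) [2, 1, -1] (x) [2, 2, 1] and rank(T) ≤ 1.
These bounds meet, so rank(T) = 1.
Check entry T[2,2,2] = -2: (2)·(-1)·(1) = -2.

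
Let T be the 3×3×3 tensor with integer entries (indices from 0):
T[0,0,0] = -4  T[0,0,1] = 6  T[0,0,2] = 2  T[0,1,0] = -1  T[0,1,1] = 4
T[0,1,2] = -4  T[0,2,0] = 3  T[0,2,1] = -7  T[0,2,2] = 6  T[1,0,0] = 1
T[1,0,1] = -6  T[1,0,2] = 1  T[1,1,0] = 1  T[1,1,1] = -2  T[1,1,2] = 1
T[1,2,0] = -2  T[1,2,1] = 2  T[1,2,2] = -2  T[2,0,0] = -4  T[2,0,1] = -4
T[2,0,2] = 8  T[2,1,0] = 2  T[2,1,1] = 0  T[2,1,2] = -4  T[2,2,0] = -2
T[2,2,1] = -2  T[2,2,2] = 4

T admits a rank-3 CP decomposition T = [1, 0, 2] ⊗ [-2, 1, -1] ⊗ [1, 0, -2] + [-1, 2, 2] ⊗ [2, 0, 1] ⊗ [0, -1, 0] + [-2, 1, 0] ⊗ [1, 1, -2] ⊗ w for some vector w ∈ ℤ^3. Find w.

Subtract the known terms from T to get the rank-1 residual R = [-2, 1, 0] ⊗ [1, 1, -2] ⊗ w, so R[i,j,k] = a[i]·b[j]·w[k]. Pick indices with nonzero a[0]·b[0] = (-2)·(1) = -2. Only the fibre through (0,0,·) is needed: R[0,0,:] = T[0,0,:] − Σₗ aₗ[0]bₗ[0]cₗ = [-4, 6, 2] − (1)·(-2)·[1, 0, -2] − (-1)·(2)·[0, -1, 0] = [-2, 4, -2]. Then w[k] = R[0,0,k] / -2 for each k, giving w = [-2, 4, -2] / -2 = [1, -2, 1].

w = [1, -2, 1]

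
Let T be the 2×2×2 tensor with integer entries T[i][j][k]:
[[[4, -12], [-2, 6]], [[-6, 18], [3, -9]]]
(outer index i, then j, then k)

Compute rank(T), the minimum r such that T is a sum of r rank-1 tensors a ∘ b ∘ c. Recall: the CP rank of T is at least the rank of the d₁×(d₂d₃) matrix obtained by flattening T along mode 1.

Lower bound: T ≠ 0 (e.g. T[0,0,0] = 4), so rank(T) ≥ 1.
Upper bound: if T = a ∘ b ∘ c then every fibre of T is a multiple of the corresponding factor, so read the factors off the fibres through the nonzero entry T[0,0,0] = 4.
The mode-1 fibre T[:,0,0] = [4, -6] gives a = [2, -3] (primitive direction); the mode-2 fibre T[0,:,0] = [4, -2] gives b = [2, -1]; then c[k] = T[0,0,k] / (a[0]·b[0]) = [4, -12] / 4 = [1, -3].
Expanding [2, -3] ∘ [2, -1] ∘ [1, -3] reproduces all 8 entries of T, so T = [2, -3] ∘ [2, -1] ∘ [1, -3] and rank(T) ≤ 1.
These bounds meet, so rank(T) = 1.
Check entry T[1,0,1] = 18: (-3)·(2)·(-3) = 18.

1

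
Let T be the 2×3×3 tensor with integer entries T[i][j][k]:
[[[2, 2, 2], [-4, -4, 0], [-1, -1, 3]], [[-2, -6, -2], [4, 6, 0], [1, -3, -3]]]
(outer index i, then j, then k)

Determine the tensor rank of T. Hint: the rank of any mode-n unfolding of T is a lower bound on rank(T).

Lower bound: the mode-3 unfolding of T (rows indexed by k, columns by (i,j) = (0,0), (0,1), (0,2), (1,0), (1,1), (1,2)) is [[2, -4, -1, -2, 4, 1], [2, -4, -1, -6, 6, -3], [2, 0, 3, -2, 0, -3]].
There the 3×3 minor on rows k ∈ {0, 1, 2}, columns (i,j) ∈ {(0,0), (0,1), (1,0)} is det [[2, -4, -2], [2, -4, -6], [2, 0, -2]] = 32 ≠ 0, so this unfolding has rank ≥ 3; CP rank is at least every unfolding rank, so rank(T) ≥ 3. (Flattening ranks never certify an upper bound on CP rank; for that we must actually write T with 3 rank-1 terms.)
Upper bound: T is a sum of 3 rank-1 terms, T = (0, 1) ⊗ (2, -1, 2) ⊗ (0, -2, 0) + (1, -1) ⊗ (0, 1, 1) ⊗ (-2, -2, 2) + (1, -1) ⊗ (2, -2, 1) ⊗ (1, 1, 1) (written with every a and b primitive with positive leading entry and the scale carried by c; CP decompositions are not unique, and this one is verified by expanding entrywise), so rank(T) ≤ 3.
These bounds meet, so rank(T) = 3.

3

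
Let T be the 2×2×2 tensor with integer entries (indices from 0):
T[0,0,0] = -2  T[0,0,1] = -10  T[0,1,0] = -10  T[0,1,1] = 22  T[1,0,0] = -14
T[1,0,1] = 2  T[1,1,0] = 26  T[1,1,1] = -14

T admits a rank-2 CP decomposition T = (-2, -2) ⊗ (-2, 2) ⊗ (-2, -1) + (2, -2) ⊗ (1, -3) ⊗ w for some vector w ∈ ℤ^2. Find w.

Subtract the known terms from T to get the rank-1 residual R = (2, -2) ⊗ (1, -3) ⊗ w, so R[i,j,k] = a[i]·b[j]·w[k]. Pick indices with nonzero a[0]·b[0] = (2)·(1) = 2. Only the fibre through (0,0,·) is needed: R[0,0,:] = T[0,0,:] − Σₗ aₗ[0]bₗ[0]cₗ = [-2, -10] − (-2)·(-2)·(-2, -1) = [6, -6]. Then w[k] = R[0,0,k] / 2 for each k, giving w = [6, -6] / 2 = (3, -3).

w = (3, -3)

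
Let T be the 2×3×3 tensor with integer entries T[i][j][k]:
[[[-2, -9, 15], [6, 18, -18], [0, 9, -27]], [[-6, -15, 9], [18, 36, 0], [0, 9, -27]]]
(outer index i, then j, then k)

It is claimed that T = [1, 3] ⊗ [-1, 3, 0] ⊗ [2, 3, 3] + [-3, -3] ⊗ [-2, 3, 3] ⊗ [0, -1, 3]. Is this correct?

Reconstruct entrywise from the claimed factors. For example, T[0,0,2] = 15 and Σₗ aₗ[0]bₗ[0]cₗ[2] = (1)·(-1)·(3) + (-3)·(-2)·(3) = 15; checking all 18 entries, every one matches. The claim holds.

Yes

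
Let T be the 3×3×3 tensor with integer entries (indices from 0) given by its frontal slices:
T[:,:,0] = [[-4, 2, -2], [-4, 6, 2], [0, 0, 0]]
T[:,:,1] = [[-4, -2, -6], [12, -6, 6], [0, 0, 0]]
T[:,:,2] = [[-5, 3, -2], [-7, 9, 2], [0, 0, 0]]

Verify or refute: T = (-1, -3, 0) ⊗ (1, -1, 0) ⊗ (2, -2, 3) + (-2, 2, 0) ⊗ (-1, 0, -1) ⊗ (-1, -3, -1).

Reconstruct entrywise from the claimed factors. For example, T[2,0,2] = 0 and Σₗ aₗ[2]bₗ[0]cₗ[2] = (0)·(1)·(3) + (0)·(-1)·(-1) = 0; checking all 27 entries, every one matches. The claim holds.

Yes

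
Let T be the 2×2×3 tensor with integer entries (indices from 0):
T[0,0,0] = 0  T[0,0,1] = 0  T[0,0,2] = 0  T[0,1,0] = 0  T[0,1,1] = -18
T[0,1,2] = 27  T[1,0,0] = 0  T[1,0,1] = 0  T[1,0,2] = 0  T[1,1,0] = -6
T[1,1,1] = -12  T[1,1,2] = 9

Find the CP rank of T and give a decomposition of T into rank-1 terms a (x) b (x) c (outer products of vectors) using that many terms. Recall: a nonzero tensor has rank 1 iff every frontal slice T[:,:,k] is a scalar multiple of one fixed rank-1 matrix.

Lower bound: the mode-1 unfolding of T (rows indexed by i, columns by (j,k) = (0,0), (0,1), (0,2), (1,0), (1,1), (1,2)) is [[0, 0, 0, 0, -18, 27], [0, 0, 0, -6, -12, 9]].
There the 2×2 minor on rows i ∈ {0, 1}, columns (j,k) ∈ {(1,0), (1,1)} is det [[0, -18], [-6, -12]] = -108 ≠ 0, so this unfolding has rank ≥ 2; CP rank is at least every unfolding rank, so rank(T) ≥ 2. (Unfolding ranks only ever bound the CP rank from below — rank(T) can be strictly larger than all of them — so the matching upper bound has to come from an explicit 2-term decomposition.)
Upper bound — finding two terms. Every mode-2 slice of T is a multiple of one matrix: T[:,j,:] = b[j]·M with b = [0, 1] and M = [[0, -18, 27], [-6, -12, 9]] (rows indexed by i, columns by k). So it suffices to write M as a sum of two rank-1 matrices.
Splitting M by its rows (i = 0, 1), M = [1, 0][0, -18, 27]ᵀ + [0, 1][-6, -12, 9]ᵀ.
Hence T = [1, 0] (x) [0, 1] (x) [0, -18, 27] + [0, 1] (x) [0, 1] (x) [-6, -12, 9], so rank(T) ≤ 2.
These bounds meet, so rank(T) = 2.

rank(T) = 2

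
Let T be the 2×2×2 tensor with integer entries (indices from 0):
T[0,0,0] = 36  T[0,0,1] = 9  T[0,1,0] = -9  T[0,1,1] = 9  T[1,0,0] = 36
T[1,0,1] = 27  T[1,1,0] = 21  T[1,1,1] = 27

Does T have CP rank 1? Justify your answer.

The mode-1 unfolding of T (rows indexed by i, columns by (j,k) = (0,0), (0,1), (1,0), (1,1)) is [[36, 9, -9, 9], [36, 27, 21, 27]].
There the 2×2 minor on rows i ∈ {0, 1}, columns (j,k) ∈ {(0,0), (0,1)} is det [[36, 9], [36, 27]] = 648 ≠ 0, so this unfolding has rank ≥ 2; CP rank is at least every unfolding rank, so rank(T) ≥ 2.
In particular rank(T) ≥ 2 > 1, so T is not rank-1.

No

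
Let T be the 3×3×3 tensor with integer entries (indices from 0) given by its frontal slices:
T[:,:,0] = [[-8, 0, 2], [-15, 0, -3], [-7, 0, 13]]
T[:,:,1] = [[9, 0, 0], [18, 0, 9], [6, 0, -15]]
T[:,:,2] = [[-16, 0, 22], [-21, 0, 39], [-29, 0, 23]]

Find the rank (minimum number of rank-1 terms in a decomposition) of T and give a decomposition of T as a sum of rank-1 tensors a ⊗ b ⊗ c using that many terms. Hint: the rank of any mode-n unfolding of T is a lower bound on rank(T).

Lower bound: the mode-2 unfolding of T (rows indexed by j, columns by (i,k) = (0,0), (0,1), (0,2), (1,0), (1,1), (1,2), (2,0), (2,1), (2,2)) is [[-8, 9, -16, -15, 18, -21, -7, 6, -29], [0, 0, 0, 0, 0, 0, 0, 0, 0], [2, 0, 22, -3, 9, 39, 13, -15, 23]].
There the 2×2 minor on rows j ∈ {0, 2}, columns (i,k) ∈ {(0,0), (0,1)} is det [[-8, 9], [2, 0]] = -18 ≠ 0, so this unfolding has rank ≥ 2; CP rank is at least every unfolding rank, so rank(T) ≥ 2. (Flattening ranks never certify an upper bound on CP rank; for that we must actually write T with 2 rank-1 terms.)
Upper bound — finding two terms. Write S_k = T[:,:,k] for the frontal slices: S₀ = [[-8, 0, 2], [-15, 0, -3], [-7, 0, 13]], S₁ = [[9, 0, 0], [18, 0, 9], [6, 0, -15]], S₂ = [[-16, 0, 22], [-21, 0, 39], [-29, 0, 23]].
If T = a₁ ⊗ b₁ ⊗ c₁ + a₂ ⊗ b₂ ⊗ c₂ then each S_k = c₁[k]·a₁b₁ᵀ + c₂[k]·a₂b₂ᵀ. S₀ and S₁ are linearly independent, so a₁b₁ᵀ and a₂b₂ᵀ must span the same plane of matrices: they are the rank-1 matrices of the form x·S₀ + y·S₁.
The 2×2 minor of x·S₀ + y·S₁ on rows {0,1}, columns {0,2} is 54·x² − 135·xy + 81·y² = 27·(2·x − 3·y)(x − y), vanishing at (x:y) = (3:2) and (1:1).
M₁ = 3·S₀ + 2·S₁ = [[-6, 0, 6], [-9, 0, 9], [-9, 0, 9]] = (-3)·[2, 3, 3][1, 0, -1]ᵀ and M₂ = S₀ + S₁ = [[1, 0, 2], [3, 0, 6], [-1, 0, -2]] = [1, 3, -1][1, 0, 2]ᵀ, so take a₁ = [2, 3, 3], b₁ = [1, 0, -1], a₂ = [1, 3, -1], b₂ = [1, 0, 2].
Each slice is an integer combination of E₁ = a₁b₁ᵀ and E₂ = a₂b₂ᵀ: S₀ = −3·E₁ − 2·E₂, S₁ = 3·E₁ + 3·E₂, S₂ = −9·E₁ + 2·E₂; reading off coefficients, c₁ = [-3, 3, -9] and c₂ = [-2, 3, 2].
Hence T = [2, 3, 3] ⊗ [1, 0, -1] ⊗ [-3, 3, -9] + [1, 3, -1] ⊗ [1, 0, 2] ⊗ [-2, 3, 2], so rank(T) ≤ 2.
These bounds meet, so rank(T) = 2.
Check entry T[0,0,1] = 9: (2)·(1)·(3) + (1)·(1)·(3) = 9.

rank(T) = 2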